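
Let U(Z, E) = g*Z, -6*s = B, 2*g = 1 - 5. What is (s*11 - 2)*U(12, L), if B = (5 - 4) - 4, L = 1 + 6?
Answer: -84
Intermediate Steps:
g = -2 (g = (1 - 5)/2 = (½)*(-4) = -2)
L = 7
B = -3 (B = 1 - 4 = -3)
s = ½ (s = -⅙*(-3) = ½ ≈ 0.50000)
U(Z, E) = -2*Z
(s*11 - 2)*U(12, L) = ((½)*11 - 2)*(-2*12) = (11/2 - 2)*(-24) = (7/2)*(-24) = -84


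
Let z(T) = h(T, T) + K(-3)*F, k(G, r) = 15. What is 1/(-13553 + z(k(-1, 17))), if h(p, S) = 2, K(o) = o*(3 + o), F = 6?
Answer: -1/13551 ≈ -7.3795e-5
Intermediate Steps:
z(T) = 2 (z(T) = 2 - 3*(3 - 3)*6 = 2 - 3*0*6 = 2 + 0*6 = 2 + 0 = 2)
1/(-13553 + z(k(-1, 17))) = 1/(-13553 + 2) = 1/(-13551) = -1/13551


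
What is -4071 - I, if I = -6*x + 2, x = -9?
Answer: -4127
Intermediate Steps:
I = 56 (I = -6*(-9) + 2 = 54 + 2 = 56)
-4071 - I = -4071 - 1*56 = -4071 - 56 = -4127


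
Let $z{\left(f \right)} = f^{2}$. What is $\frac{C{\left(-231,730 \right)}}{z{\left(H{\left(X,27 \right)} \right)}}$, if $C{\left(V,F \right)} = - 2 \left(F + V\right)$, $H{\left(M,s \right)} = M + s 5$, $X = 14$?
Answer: $- \frac{998}{22201} \approx -0.044953$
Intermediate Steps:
$H{\left(M,s \right)} = M + 5 s$
$C{\left(V,F \right)} = - 2 F - 2 V$
$\frac{C{\left(-231,730 \right)}}{z{\left(H{\left(X,27 \right)} \right)}} = \frac{\left(-2\right) 730 - -462}{\left(14 + 5 \cdot 27\right)^{2}} = \frac{-1460 + 462}{\left(14 + 135\right)^{2}} = - \frac{998}{149^{2}} = - \frac{998}{22201}$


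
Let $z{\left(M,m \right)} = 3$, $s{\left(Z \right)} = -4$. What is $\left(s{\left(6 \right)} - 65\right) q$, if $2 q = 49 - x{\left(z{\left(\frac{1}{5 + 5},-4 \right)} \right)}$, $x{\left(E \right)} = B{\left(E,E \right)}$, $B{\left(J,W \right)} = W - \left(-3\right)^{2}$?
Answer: $- \frac{3795}{2} \approx -1897.5$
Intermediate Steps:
$B{\left(J,W \right)} = -9 + W$ ($B{\left(J,W \right)} = W - 9 = -9 + W$)
$x{\left(E \right)} = -9 + E$
$q = \frac{55}{2}$ ($q = \frac{49 - \left(-9 + 3\right)}{2} = \frac{49 - -6}{2} = \frac{49 + 6}{2} = \frac{1}{2} \cdot 55 = \frac{55}{2} \approx 27.5$)
$\left(s{\left(6 \right)} - 65\right) q = \left(-4 - 65\right) \frac{55}{2} = \left(-69\right) \frac{55}{2} = - \frac{3795}{2}$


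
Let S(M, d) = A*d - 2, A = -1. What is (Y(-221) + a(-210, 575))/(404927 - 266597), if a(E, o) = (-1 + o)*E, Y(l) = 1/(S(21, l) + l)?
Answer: -241081/276660 ≈ -0.87140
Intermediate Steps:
S(M, d) = -2 - d (S(M, d) = -d - 2 = -2 - d)
Y(l) = -½ (Y(l) = 1/((-2 - l) + l) = 1/(-2) = -½)
a(E, o) = E*(-1 + o)
(Y(-221) + a(-210, 575))/(404927 - 266597) = (-½ - 210*(-1 + 575))/(404927 - 266597) = (-½ - 210*574)/138330 = (-½ - 120540)*(1/138330) = -241081/2*1/138330 = -241081/276660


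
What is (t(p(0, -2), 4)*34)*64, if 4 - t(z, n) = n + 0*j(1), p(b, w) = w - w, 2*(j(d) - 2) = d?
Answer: 0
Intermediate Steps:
j(d) = 2 + d/2
p(b, w) = 0
t(z, n) = 4 - n (t(z, n) = 4 - (n + 0*(2 + (½)*1)) = 4 - (n + 0*(2 + ½)) = 4 - (n + 0*(5/2)) = 4 - (n + 0) = 4 - n)
(t(p(0, -2), 4)*34)*64 = ((4 - 1*4)*34)*64 = ((4 - 4)*34)*64 = (0*34)*64 = 0*64 = 0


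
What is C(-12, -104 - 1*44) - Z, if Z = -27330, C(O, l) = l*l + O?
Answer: 49222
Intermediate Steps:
C(O, l) = O + l² (C(O, l) = l² + O = O + l²)
C(-12, -104 - 1*44) - Z = (-12 + (-104 - 1*44)²) - 1*(-27330) = (-12 + (-104 - 44)²) + 27330 = (-12 + (-148)²) + 27330 = (-12 + 21904) + 27330 = 21892 + 27330 = 49222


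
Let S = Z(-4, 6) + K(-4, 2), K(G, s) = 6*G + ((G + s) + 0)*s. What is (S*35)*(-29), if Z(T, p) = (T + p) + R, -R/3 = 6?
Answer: 44660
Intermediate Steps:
R = -18 (R = -3*6 = -18)
K(G, s) = 6*G + s*(G + s) (K(G, s) = 6*G + (G + s)*s = 6*G + s*(G + s))
Z(T, p) = -18 + T + p (Z(T, p) = (T + p) - 18 = -18 + T + p)
S = -44 (S = (-18 - 4 + 6) + (2² + 6*(-4) - 4*2) = -16 + (4 - 24 - 8) = -16 - 28 = -44)
(S*35)*(-29) = -44*35*(-29) = -1540*(-29) = 44660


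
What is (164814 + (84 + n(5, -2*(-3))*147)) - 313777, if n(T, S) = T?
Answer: -148144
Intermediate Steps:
(164814 + (84 + n(5, -2*(-3))*147)) - 313777 = (164814 + (84 + 5*147)) - 313777 = (164814 + (84 + 735)) - 313777 = (164814 + 819) - 313777 = 165633 - 313777 = -148144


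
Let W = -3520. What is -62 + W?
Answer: -3582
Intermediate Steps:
-62 + W = -62 - 3520 = -3582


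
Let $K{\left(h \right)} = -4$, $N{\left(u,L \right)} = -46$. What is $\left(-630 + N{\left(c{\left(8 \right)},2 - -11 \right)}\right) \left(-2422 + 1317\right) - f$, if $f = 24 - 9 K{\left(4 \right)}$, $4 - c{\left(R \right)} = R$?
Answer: $746920$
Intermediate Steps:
$c{\left(R \right)} = 4 - R$
$f = 60$ ($f = 24 - -36 = 24 + 36 = 60$)
$\left(-630 + N{\left(c{\left(8 \right)},2 - -11 \right)}\right) \left(-2422 + 1317\right) - f = \left(-630 - 46\right) \left(-2422 + 1317\right) - 60 = \left(-676\right) \left(-1105\right) - 60 = 746980 - 60 = 746920$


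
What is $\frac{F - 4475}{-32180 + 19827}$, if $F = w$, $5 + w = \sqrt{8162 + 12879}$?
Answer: $\frac{4480}{12353} - \frac{\sqrt{21041}}{12353} \approx 0.35092$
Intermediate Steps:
$w = -5 + \sqrt{21041}$ ($w = -5 + \sqrt{8162 + 12879} = -5 + \sqrt{21041} \approx 140.06$)
$F = -5 + \sqrt{21041} \approx 140.06$
$\frac{F - 4475}{-32180 + 19827} = \frac{\left(-5 + \sqrt{21041}\right) - 4475}{-32180 + 19827} = \frac{\left(-5 + \sqrt{21041}\right) - 4475}{-12353} = \left(-4480 + \sqrt{21041}\right) \left(- \frac{1}{12353}\right) = \frac{4480}{12353} - \frac{\sqrt{21041}}{12353}$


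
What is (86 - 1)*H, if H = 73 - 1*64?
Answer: 765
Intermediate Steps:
H = 9 (H = 73 - 64 = 9)
(86 - 1)*H = (86 - 1)*9 = 85*9 = 765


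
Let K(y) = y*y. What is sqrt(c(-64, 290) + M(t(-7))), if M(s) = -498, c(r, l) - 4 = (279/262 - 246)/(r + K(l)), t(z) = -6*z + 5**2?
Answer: I*sqrt(6652124027520222)/3669572 ≈ 22.226*I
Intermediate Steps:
K(y) = y**2
t(z) = 25 - 6*z (t(z) = -6*z + 25 = 25 - 6*z)
c(r, l) = 4 - 64173/(262*(r + l**2)) (c(r, l) = 4 + (279/262 - 246)/(r + l**2) = 4 - 64173/(262*(r + l**2)))
sqrt(c(-64, 290) + M(t(-7))) = sqrt((-64173/262 + 4*(-64) + 4*290**2)/(-64 + 290**2) - 498) = sqrt((-64173/262 - 256 + 4*84100)/(-64 + 84100) - 498) = sqrt((-64173/262 - 256 + 336400)/84036 - 498) = sqrt((1/84036)*(88005555/262) - 498) = sqrt(29335185/7339144 - 498) = sqrt(-3625558527/7339144) = I*sqrt(6652124027520222)/3669572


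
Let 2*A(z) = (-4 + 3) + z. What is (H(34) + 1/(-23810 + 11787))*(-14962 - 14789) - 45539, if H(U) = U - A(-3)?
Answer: -13424551474/12023 ≈ -1.1166e+6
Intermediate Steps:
A(z) = -½ + z/2 (A(z) = ((-4 + 3) + z)/2 = (-1 + z)/2 = -½ + z/2)
H(U) = 2 + U (H(U) = U - (-½ + (½)*(-3)) = U - (-½ - 3/2) = U - 1*(-2) = U + 2 = 2 + U)
(H(34) + 1/(-23810 + 11787))*(-14962 - 14789) - 45539 = ((2 + 34) + 1/(-23810 + 11787))*(-14962 - 14789) - 45539 = (36 + 1/(-12023))*(-29751) - 45539 = (36 - 1/12023)*(-29751) - 45539 = (432827/12023)*(-29751) - 45539 = -12877036077/12023 - 45539 = -13424551474/12023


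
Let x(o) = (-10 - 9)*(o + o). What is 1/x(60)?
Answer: -1/2280 ≈ -0.00043860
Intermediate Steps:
x(o) = -38*o
1/x(60) = 1/(-38*60) = 1/(-2280) = -1/2280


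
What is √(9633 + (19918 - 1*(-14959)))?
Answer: √44510 ≈ 210.97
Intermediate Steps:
√(9633 + (19918 - 1*(-14959))) = √(9633 + (19918 + 14959)) = √(9633 + 34877) = √44510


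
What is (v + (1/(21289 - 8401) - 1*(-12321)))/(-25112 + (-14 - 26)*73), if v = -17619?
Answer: 935351/4948992 ≈ 0.18900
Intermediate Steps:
(v + (1/(21289 - 8401) - 1*(-12321)))/(-25112 + (-14 - 26)*73) = (-17619 + (1/(21289 - 8401) - 1*(-12321)))/(-25112 + (-14 - 26)*73) = (-17619 + (1/12888 + 12321))/(-25112 - 40*73) = (-17619 + (1/12888 + 12321))/(-25112 - 2920) = (-17619 + 158793049/12888)/(-28032) = -68280623/12888*(-1/28032) = 935351/4948992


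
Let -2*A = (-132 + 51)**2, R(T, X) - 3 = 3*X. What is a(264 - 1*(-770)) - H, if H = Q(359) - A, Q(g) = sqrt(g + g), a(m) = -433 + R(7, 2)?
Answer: -7409/2 - sqrt(718) ≈ -3731.3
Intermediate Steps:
R(T, X) = 3 + 3*X
A = -6561/2 (A = -(-132 + 51)**2/2 = -1/2*(-81)**2 = -1/2*6561 = -6561/2 ≈ -3280.5)
a(m) = -424 (a(m) = -433 + (3 + 3*2) = -433 + (3 + 6) = -433 + 9 = -424)
Q(g) = sqrt(2)*sqrt(g) (Q(g) = sqrt(2*g) = sqrt(2)*sqrt(g))
H = 6561/2 + sqrt(718) (H = sqrt(2)*sqrt(359) - 1*(-6561/2) = sqrt(718) + 6561/2 = 6561/2 + sqrt(718) ≈ 3307.3)
a(264 - 1*(-770)) - H = -424 - (6561/2 + sqrt(718)) = -424 + (-6561/2 - sqrt(718)) = -7409/2 - sqrt(718)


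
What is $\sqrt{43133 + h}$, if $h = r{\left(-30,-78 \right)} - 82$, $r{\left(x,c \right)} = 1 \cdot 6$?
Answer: $\sqrt{43057} \approx 207.5$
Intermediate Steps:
$r{\left(x,c \right)} = 6$
$h = -76$ ($h = 6 - 82 = -76$)
$\sqrt{43133 + h} = \sqrt{43133 - 76} = \sqrt{43057}$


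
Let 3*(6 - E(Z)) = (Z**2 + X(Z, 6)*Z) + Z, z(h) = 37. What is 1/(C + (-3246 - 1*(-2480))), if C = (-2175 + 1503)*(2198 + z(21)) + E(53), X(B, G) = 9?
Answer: -1/1503793 ≈ -6.6499e-7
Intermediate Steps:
E(Z) = 6 - 10*Z/3 - Z**2/3 (E(Z) = 6 - ((Z**2 + 9*Z) + Z)/3 = 6 - (Z**2 + 10*Z)/3 = 6 + (-10*Z/3 - Z**2/3) = 6 - 10*Z/3 - Z**2/3)
C = -1503027 (C = (-2175 + 1503)*(2198 + 37) + (6 - 10/3*53 - 1/3*53**2) = -672*2235 + (6 - 530/3 - 1/3*2809) = -1501920 + (6 - 530/3 - 2809/3) = -1501920 - 1107 = -1503027)
1/(C + (-3246 - 1*(-2480))) = 1/(-1503027 + (-3246 - 1*(-2480))) = 1/(-1503027 + (-3246 + 2480)) = 1/(-1503027 - 766) = 1/(-1503793) = -1/1503793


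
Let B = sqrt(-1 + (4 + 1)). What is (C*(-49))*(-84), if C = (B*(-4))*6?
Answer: -197568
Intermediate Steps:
B = 2 (B = sqrt(-1 + 5) = sqrt(4) = 2)
C = -48 (C = (2*(-4))*6 = -8*6 = -48)
(C*(-49))*(-84) = -48*(-49)*(-84) = 2352*(-84) = -197568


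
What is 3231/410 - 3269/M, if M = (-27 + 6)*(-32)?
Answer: 59353/19680 ≈ 3.0159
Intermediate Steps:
M = 672 (M = -21*(-32) = 672)
3231/410 - 3269/M = 3231/410 - 3269/672 = 3231*(1/410) - 3269*1/672 = 3231/410 - 467/96 = 59353/19680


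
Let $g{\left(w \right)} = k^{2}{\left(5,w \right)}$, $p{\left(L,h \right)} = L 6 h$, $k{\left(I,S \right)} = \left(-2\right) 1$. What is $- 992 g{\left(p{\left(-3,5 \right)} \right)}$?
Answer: $-3968$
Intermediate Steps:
$k{\left(I,S \right)} = -2$
$p{\left(L,h \right)} = 6 L h$
$g{\left(w \right)} = 4$ ($g{\left(w \right)} = \left(-2\right)^{2} = 4$)
$- 992 g{\left(p{\left(-3,5 \right)} \right)} = \left(-992\right) 4 = -3968$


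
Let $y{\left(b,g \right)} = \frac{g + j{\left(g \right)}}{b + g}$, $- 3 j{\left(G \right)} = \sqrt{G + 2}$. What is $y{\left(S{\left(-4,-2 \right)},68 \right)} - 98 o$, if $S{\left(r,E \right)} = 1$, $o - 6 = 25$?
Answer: $- \frac{209554}{69} - \frac{\sqrt{70}}{207} \approx -3037.1$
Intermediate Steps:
$o = 31$ ($o = 6 + 25 = 31$)
$j{\left(G \right)} = - \frac{\sqrt{2 + G}}{3}$ ($j{\left(G \right)} = - \frac{\sqrt{G + 2}}{3} = - \frac{\sqrt{2 + G}}{3}$)
$y{\left(b,g \right)} = \frac{g - \frac{\sqrt{2 + g}}{3}}{b + g}$
$y{\left(S{\left(-4,-2 \right)},68 \right)} - 98 o = \frac{68 - \frac{\sqrt{2 + 68}}{3}}{1 + 68} - 98 \cdot 31 = \frac{68 - \frac{\sqrt{70}}{3}}{69} - 3038 = \left(\frac{68}{69} - \frac{\sqrt{70}}{207}\right) - 3038 = - \frac{209554}{69} - \frac{\sqrt{70}}{207}$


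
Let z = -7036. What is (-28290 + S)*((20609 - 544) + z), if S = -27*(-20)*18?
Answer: -241948530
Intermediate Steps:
S = 9720 (S = 540*18 = 9720)
(-28290 + S)*((20609 - 544) + z) = (-28290 + 9720)*((20609 - 544) - 7036) = -18570*(20065 - 7036) = -18570*13029 = -241948530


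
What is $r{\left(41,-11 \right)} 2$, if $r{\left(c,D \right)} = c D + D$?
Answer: $-924$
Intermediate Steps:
$r{\left(c,D \right)} = D + D c$ ($r{\left(c,D \right)} = D c + D = D + D c$)
$r{\left(41,-11 \right)} 2 = - 11 \left(1 + 41\right) 2 = \left(-11\right) 42 \cdot 2 = \left(-462\right) 2 = -924$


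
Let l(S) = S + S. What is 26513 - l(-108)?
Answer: 26729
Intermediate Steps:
l(S) = 2*S
26513 - l(-108) = 26513 - 2*(-108) = 26513 - 1*(-216) = 26513 + 216 = 26729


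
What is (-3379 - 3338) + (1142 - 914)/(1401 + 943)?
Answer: -3936105/586 ≈ -6716.9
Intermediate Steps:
(-3379 - 3338) + (1142 - 914)/(1401 + 943) = -6717 + 228/2344 = -6717 + 228*(1/2344) = -6717 + 57/586 = -3936105/586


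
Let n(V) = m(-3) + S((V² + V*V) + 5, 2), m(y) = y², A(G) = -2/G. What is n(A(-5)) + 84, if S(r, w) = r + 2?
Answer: 2508/25 ≈ 100.32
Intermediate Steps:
S(r, w) = 2 + r
n(V) = 16 + 2*V² (n(V) = (-3)² + (2 + ((V² + V*V) + 5)) = 9 + (2 + ((V² + V²) + 5)) = 9 + (2 + (2*V² + 5)) = 9 + (2 + (5 + 2*V²)) = 9 + (7 + 2*V²) = 16 + 2*V²)
n(A(-5)) + 84 = (16 + 2*(-2/(-5))²) + 84 = (16 + 2*(-2*(-⅕))²) + 84 = (16 + 2*(⅖)²) + 84 = (16 + 2*(4/25)) + 84 = (16 + 8/25) + 84 = 408/25 + 84 = 2508/25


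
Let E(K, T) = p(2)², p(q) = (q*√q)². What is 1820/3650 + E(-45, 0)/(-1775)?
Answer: 59938/129575 ≈ 0.46257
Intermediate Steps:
p(q) = q³ (p(q) = (q^(3/2))² = q³)
E(K, T) = 64 (E(K, T) = (2³)² = 8² = 64)
1820/3650 + E(-45, 0)/(-1775) = 1820/3650 + 64/(-1775) = 1820*(1/3650) + 64*(-1/1775) = 182/365 - 64/1775 = 59938/129575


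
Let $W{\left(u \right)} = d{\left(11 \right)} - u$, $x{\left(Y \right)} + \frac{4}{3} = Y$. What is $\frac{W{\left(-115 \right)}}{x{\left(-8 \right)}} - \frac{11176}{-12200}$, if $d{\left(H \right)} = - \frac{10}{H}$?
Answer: $- \frac{5311349}{469700} \approx -11.308$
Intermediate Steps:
$x{\left(Y \right)} = - \frac{4}{3} + Y$
$W{\left(u \right)} = - \frac{10}{11} - u$
$\frac{W{\left(-115 \right)}}{x{\left(-8 \right)}} - \frac{11176}{-12200} = \frac{- \frac{10}{11} - -115}{- \frac{4}{3} - 8} - \frac{11176}{-12200} = \frac{- \frac{10}{11} + 115}{- \frac{28}{3}} - - \frac{1397}{1525} = \frac{1255}{11} \left(- \frac{3}{28}\right) + \frac{1397}{1525} = - \frac{3765}{308} + \frac{1397}{1525} = - \frac{5311349}{469700}$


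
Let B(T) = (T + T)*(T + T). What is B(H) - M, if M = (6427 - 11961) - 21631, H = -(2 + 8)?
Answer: 27565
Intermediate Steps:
H = -10 (H = -1*10 = -10)
M = -27165 (M = -5534 - 21631 = -27165)
B(T) = 4*T² (B(T) = (2*T)*(2*T) = 4*T²)
B(H) - M = 4*(-10)² - 1*(-27165) = 4*100 + 27165 = 400 + 27165 = 27565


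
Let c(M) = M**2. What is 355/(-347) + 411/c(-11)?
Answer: 99662/41987 ≈ 2.3736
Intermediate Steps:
355/(-347) + 411/c(-11) = 355/(-347) + 411/((-11)**2) = 355*(-1/347) + 411/121 = -355/347 + 411*(1/121) = -355/347 + 411/121 = 99662/41987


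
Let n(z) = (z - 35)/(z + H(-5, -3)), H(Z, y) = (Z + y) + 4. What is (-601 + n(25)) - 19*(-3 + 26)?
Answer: -21808/21 ≈ -1038.5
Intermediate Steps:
H(Z, y) = 4 + Z + y
n(z) = (-35 + z)/(-4 + z) (n(z) = (z - 35)/(z + (4 - 5 - 3)) = (-35 + z)/(z - 4) = (-35 + z)/(-4 + z))
(-601 + n(25)) - 19*(-3 + 26) = (-601 + (-35 + 25)/(-4 + 25)) - 19*(-3 + 26) = (-601 - 10/21) - 19*23 = (-601 + (1/21)*(-10)) - 437 = (-601 - 10/21) - 437 = -12631/21 - 437 = -21808/21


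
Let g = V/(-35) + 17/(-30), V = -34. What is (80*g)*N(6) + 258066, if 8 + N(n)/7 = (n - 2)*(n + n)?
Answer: 801398/3 ≈ 2.6713e+5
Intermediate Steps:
g = 17/42 (g = -34/(-35) + 17/(-30) = -34*(-1/35) + 17*(-1/30) = 34/35 - 17/30 = 17/42 ≈ 0.40476)
N(n) = -56 + 14*n*(-2 + n) (N(n) = -56 + 7*((n - 2)*(n + n)) = -56 + 7*((-2 + n)*(2*n)) = -56 + 7*(2*n*(-2 + n)) = -56 + 14*n*(-2 + n))
(80*g)*N(6) + 258066 = (80*(17/42))*(-56 - 28*6 + 14*6**2) + 258066 = 680*(-56 - 168 + 14*36)/21 + 258066 = 680*(-56 - 168 + 504)/21 + 258066 = (680/21)*280 + 258066 = 27200/3 + 258066 = 801398/3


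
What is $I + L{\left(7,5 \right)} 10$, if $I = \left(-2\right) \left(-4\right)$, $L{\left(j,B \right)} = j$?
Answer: $78$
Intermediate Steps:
$I = 8$
$I + L{\left(7,5 \right)} 10 = 8 + 7 \cdot 10 = 8 + 70 = 78$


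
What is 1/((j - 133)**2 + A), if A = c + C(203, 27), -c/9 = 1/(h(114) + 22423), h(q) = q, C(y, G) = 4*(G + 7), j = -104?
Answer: 22537/1268945776 ≈ 1.7760e-5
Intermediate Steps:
C(y, G) = 28 + 4*G (C(y, G) = 4*(7 + G) = 28 + 4*G)
c = -9/22537 (c = -9/(114 + 22423) = -9/22537 ≈ -0.00039934)
A = 3065023/22537 (A = -9/22537 + (28 + 4*27) = -9/22537 + (28 + 108) = -9/22537 + 136 = 3065023/22537 ≈ 136.00)
1/((j - 133)**2 + A) = 1/((-104 - 133)**2 + 3065023/22537) = 1/((-237)**2 + 3065023/22537) = 1/(56169 + 3065023/22537) = 1/(1268945776/22537) = 22537/1268945776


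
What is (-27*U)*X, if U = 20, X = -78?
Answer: 42120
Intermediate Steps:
(-27*U)*X = -27*20*(-78) = -540*(-78) = 42120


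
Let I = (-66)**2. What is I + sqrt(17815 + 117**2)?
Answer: 4356 + 4*sqrt(1969) ≈ 4533.5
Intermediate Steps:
I = 4356
I + sqrt(17815 + 117**2) = 4356 + sqrt(17815 + 117**2) = 4356 + sqrt(17815 + 13689) = 4356 + sqrt(31504) = 4356 + 4*sqrt(1969)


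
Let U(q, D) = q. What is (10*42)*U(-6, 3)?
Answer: -2520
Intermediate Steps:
(10*42)*U(-6, 3) = (10*42)*(-6) = 420*(-6) = -2520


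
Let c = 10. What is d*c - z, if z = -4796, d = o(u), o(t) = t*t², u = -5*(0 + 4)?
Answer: -75204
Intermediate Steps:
u = -20 (u = -5*4 = -20)
o(t) = t³
d = -8000 (d = (-20)³ = -8000)
d*c - z = -8000*10 - 1*(-4796) = -80000 + 4796 = -75204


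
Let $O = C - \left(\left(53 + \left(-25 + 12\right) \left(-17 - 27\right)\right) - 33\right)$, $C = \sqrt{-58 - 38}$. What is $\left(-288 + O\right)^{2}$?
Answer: $774304 - 7040 i \sqrt{6} \approx 7.743 \cdot 10^{5} - 17244.0 i$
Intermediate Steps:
$C = 4 i \sqrt{6}$ ($C = \sqrt{-96} = 4 i \sqrt{6} \approx 9.798 i$)
$O = -592 + 4 i \sqrt{6}$ ($O = 4 i \sqrt{6} - \left(\left(53 + \left(-25 + 12\right) \left(-17 - 27\right)\right) - 33\right) = 4 i \sqrt{6} - \left(\left(53 - -572\right) - 33\right) = 4 i \sqrt{6} - \left(\left(53 + 572\right) - 33\right) = 4 i \sqrt{6} - \left(625 - 33\right) = 4 i \sqrt{6} - 592 = -592 + 4 i \sqrt{6} \approx -592.0 + 9.798 i$)
$\left(-288 + O\right)^{2} = \left(-288 - \left(592 - 4 i \sqrt{6}\right)\right)^{2} = \left(-880 + 4 i \sqrt{6}\right)^{2}$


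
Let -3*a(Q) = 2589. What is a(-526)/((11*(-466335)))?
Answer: 863/5129685 ≈ 0.00016824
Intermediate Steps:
a(Q) = -863 (a(Q) = -⅓*2589 = -863)
a(-526)/((11*(-466335))) = -863/(11*(-466335)) = -863/(-5129685) = -863*(-1/5129685) = 863/5129685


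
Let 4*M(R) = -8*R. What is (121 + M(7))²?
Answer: 11449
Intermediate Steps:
M(R) = -2*R (M(R) = (-8*R)/4 = -2*R)
(121 + M(7))² = (121 - 2*7)² = (121 - 14)² = 107² = 11449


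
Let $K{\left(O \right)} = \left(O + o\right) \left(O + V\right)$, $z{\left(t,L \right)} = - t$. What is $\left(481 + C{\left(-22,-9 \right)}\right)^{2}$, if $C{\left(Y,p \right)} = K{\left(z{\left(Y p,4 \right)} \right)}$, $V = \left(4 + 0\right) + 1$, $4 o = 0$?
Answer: $1497303025$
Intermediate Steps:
$o = 0$ ($o = \frac{1}{4} \cdot 0 = 0$)
$V = 5$ ($V = 4 + 1 = 5$)
$K{\left(O \right)} = O \left(5 + O\right)$ ($K{\left(O \right)} = \left(O + 0\right) \left(O + 5\right) = O \left(5 + O\right)$)
$C{\left(Y,p \right)} = - Y p \left(5 - Y p\right)$
$\left(481 + C{\left(-22,-9 \right)}\right)^{2} = \left(481 - - 198 \left(-5 - -198\right)\right)^{2} = \left(481 - - 198 \left(-5 + 198\right)\right)^{2} = \left(481 - \left(-198\right) 193\right)^{2} = \left(481 + 38214\right)^{2} = 38695^{2} = 1497303025$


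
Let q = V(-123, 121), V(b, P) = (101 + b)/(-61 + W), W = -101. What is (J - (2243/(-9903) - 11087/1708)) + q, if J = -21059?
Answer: -9614236315609/456686748 ≈ -21052.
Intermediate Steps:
V(b, P) = -101/162 - b/162 (V(b, P) = (101 + b)/(-61 - 101) = (101 + b)/(-162) = (101 + b)*(-1/162) = -101/162 - b/162)
q = 11/81 (q = -101/162 - 1/162*(-123) = -101/162 + 41/54 = 11/81 ≈ 0.13580)
(J - (2243/(-9903) - 11087/1708)) + q = (-21059 - (2243/(-9903) - 11087/1708)) + 11/81 = (-21059 - (2243*(-1/9903) - 11087*1/1708)) + 11/81 = (-21059 - (-2243/9903 - 11087/1708)) + 11/81 = (-21059 - 1*(-113625605/16914324)) + 11/81 = (-21059 + 113625605/16914324) + 11/81 = -356085123511/16914324 + 11/81 = -9614236315609/456686748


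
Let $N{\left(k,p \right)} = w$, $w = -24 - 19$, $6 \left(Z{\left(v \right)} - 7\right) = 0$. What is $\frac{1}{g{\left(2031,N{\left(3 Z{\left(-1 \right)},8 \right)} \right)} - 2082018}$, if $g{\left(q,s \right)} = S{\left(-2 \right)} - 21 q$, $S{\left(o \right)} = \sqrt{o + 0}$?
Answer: $- \frac{2124669}{4514218359563} - \frac{i \sqrt{2}}{4514218359563} \approx -4.7066 \cdot 10^{-7} - 3.1328 \cdot 10^{-13} i$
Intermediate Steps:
$Z{\left(v \right)} = 7$ ($Z{\left(v \right)} = 7 + \frac{1}{6} \cdot 0 = 7 + 0 = 7$)
$S{\left(o \right)} = \sqrt{o}$
$w = -43$
$N{\left(k,p \right)} = -43$
$g{\left(q,s \right)} = - 21 q + i \sqrt{2}$ ($g{\left(q,s \right)} = \sqrt{-2} - 21 q = i \sqrt{2} - 21 q = - 21 q + i \sqrt{2}$)
$\frac{1}{g{\left(2031,N{\left(3 Z{\left(-1 \right)},8 \right)} \right)} - 2082018} = \frac{1}{\left(\left(-21\right) 2031 + i \sqrt{2}\right) - 2082018} = \frac{1}{\left(-42651 + i \sqrt{2}\right) - 2082018} = \frac{1}{-2124669 + i \sqrt{2}}$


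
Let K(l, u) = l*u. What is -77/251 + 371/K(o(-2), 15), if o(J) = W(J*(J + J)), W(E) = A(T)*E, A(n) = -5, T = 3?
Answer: -139321/150600 ≈ -0.92511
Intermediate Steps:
W(E) = -5*E
o(J) = -10*J² (o(J) = -5*J*(J + J) = -5*J*2*J = -10*J²)
-77/251 + 371/K(o(-2), 15) = -77/251 + 371/((-10*(-2)²*15)) = -77*1/251 + 371/((-10*4*15)) = -77/251 + 371/((-40*15)) = -77/251 + 371/(-600) = -77/251 + 371*(-1/600) = -77/251 - 371/600 = -139321/150600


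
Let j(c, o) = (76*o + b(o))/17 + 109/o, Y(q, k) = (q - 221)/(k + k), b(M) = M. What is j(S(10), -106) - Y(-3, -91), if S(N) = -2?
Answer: -11300157/23426 ≈ -482.38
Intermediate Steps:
Y(q, k) = (-221 + q)/(2*k) (Y(q, k) = (-221 + q)/((2*k)) = (-221 + q)*(1/(2*k)) = (-221 + q)/(2*k))
j(c, o) = 109/o + 77*o/17 (j(c, o) = (76*o + o)/17 + 109/o = (77*o)*(1/17) + 109/o = 77*o/17 + 109/o = 109/o + 77*o/17)
j(S(10), -106) - Y(-3, -91) = (109/(-106) + (77/17)*(-106)) - (-221 - 3)/(2*(-91)) = (109*(-1/106) - 8162/17) - (-1)*(-224)/(2*91) = (-109/106 - 8162/17) - 1*16/13 = -867025/1802 - 16/13 = -11300157/23426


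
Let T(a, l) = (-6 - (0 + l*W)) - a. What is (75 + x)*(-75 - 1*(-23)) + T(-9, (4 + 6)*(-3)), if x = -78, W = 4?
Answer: 279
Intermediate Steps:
T(a, l) = -6 - a - 4*l (T(a, l) = (-6 - (0 + l*4)) - a = (-6 - (0 + 4*l)) - a = (-6 - 4*l) - a = -6 - a - 4*l)
(75 + x)*(-75 - 1*(-23)) + T(-9, (4 + 6)*(-3)) = (75 - 78)*(-75 - 1*(-23)) + (-6 - 1*(-9) - 4*(4 + 6)*(-3)) = -3*(-75 + 23) + (-6 + 9 - 40*(-3)) = -3*(-52) + (-6 + 9 - 4*(-30)) = 156 + (-6 + 9 + 120) = 156 + 123 = 279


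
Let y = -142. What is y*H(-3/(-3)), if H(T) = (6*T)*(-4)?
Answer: 3408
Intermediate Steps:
H(T) = -24*T
y*H(-3/(-3)) = -(-3408)*(-3/(-3)) = -(-3408)*(-3*(-1/3)) = -(-3408) = -142*(-24) = 3408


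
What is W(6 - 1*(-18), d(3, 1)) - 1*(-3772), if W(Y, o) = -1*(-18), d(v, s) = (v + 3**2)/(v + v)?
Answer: 3790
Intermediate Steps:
d(v, s) = (9 + v)/(2*v) (d(v, s) = (v + 9)/((2*v)) = (9 + v)*(1/(2*v)) = (9 + v)/(2*v))
W(Y, o) = 18
W(6 - 1*(-18), d(3, 1)) - 1*(-3772) = 18 - 1*(-3772) = 18 + 3772 = 3790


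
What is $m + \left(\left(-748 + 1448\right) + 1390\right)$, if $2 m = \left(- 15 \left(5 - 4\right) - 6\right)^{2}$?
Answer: $\frac{4621}{2} \approx 2310.5$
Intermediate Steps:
$m = \frac{441}{2}$ ($m = \frac{\left(- 15 \left(5 - 4\right) - 6\right)^{2}}{2} = \frac{\left(\left(-15\right) 1 - 6\right)^{2}}{2} = \frac{\left(-15 - 6\right)^{2}}{2} = \frac{\left(-21\right)^{2}}{2} = \frac{1}{2} \cdot 441 = \frac{441}{2} \approx 220.5$)
$m + \left(\left(-748 + 1448\right) + 1390\right) = \frac{441}{2} + \left(\left(-748 + 1448\right) + 1390\right) = \frac{441}{2} + \left(700 + 1390\right) = \frac{441}{2} + 2090 = \frac{4621}{2}$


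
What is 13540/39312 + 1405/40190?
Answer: 14985149/39498732 ≈ 0.37938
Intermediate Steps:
13540/39312 + 1405/40190 = 13540*(1/39312) + 1405*(1/40190) = 3385/9828 + 281/8038 = 14985149/39498732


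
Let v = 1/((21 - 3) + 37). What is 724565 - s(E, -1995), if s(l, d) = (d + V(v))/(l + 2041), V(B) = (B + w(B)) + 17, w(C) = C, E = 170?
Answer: 88110835613/121605 ≈ 7.2457e+5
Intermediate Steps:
v = 1/55 (v = 1/(18 + 37) = 1/55 ≈ 0.018182)
V(B) = 17 + 2*B (V(B) = (B + B) + 17 = 2*B + 17 = 17 + 2*B)
s(l, d) = (937/55 + d)/(2041 + l) (s(l, d) = (d + (17 + 2*(1/55)))/(l + 2041) = (d + (17 + 2/55))/(2041 + l) = (d + 937/55)/(2041 + l) = (937/55 + d)/(2041 + l))
724565 - s(E, -1995) = 724565 - (937/55 - 1995)/(2041 + 170) = 724565 - (-108788)/(2211*55) = 724565 - 1*(-108788/121605) = 724565 + 108788/121605 = 88110835613/121605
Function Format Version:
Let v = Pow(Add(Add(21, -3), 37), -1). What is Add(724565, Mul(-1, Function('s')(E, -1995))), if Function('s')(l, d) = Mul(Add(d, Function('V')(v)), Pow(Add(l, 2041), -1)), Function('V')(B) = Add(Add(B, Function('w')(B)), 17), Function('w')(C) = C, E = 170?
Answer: Rational(88110835613, 121605) ≈ 7.2457e+5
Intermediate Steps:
v = Rational(1, 55) (v = Pow(Add(18, 37), -1) = Pow(55, -1) = Rational(1, 55) ≈ 0.018182)
Function('V')(B) = Add(17, Mul(2, B)) (Function('V')(B) = Add(Add(B, B), 17) = Add(Mul(2, B), 17) = Add(17, Mul(2, B)))
Function('s')(l, d) = Mul(Pow(Add(2041, l), -1), Add(Rational(937, 55), d)) (Function('s')(l, d) = Mul(Add(d, Add(17, Mul(2, Rational(1, 55)))), Pow(Add(l, 2041), -1)) = Mul(Add(d, Add(17, Rational(2, 55))), Pow(Add(2041, l), -1)) = Mul(Add(d, Rational(937, 55)), Pow(Add(2041, l), -1)) = Mul(Add(Rational(937, 55), d), Pow(Add(2041, l), -1)) = Mul(Pow(Add(2041, l), -1), Add(Rational(937, 55), d)))
Add(724565, Mul(-1, Function('s')(E, -1995))) = Add(724565, Mul(-1, Mul(Pow(Add(2041, 170), -1), Add(Rational(937, 55), -1995)))) = Add(724565, Mul(-1, Mul(Pow(2211, -1), Rational(-108788, 55)))) = Add(724565, Mul(-1, Mul(Rational(1, 2211), Rational(-108788, 55)))) = Add(724565, Mul(-1, Rational(-108788, 121605))) = Add(724565, Rational(108788, 121605)) = Rational(88110835613, 121605)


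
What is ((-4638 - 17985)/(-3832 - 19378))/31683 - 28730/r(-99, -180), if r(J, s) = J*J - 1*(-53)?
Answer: -270855637011/92900786990 ≈ -2.9155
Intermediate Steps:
r(J, s) = 53 + J**2 (r(J, s) = J**2 + 53 = 53 + J**2)
((-4638 - 17985)/(-3832 - 19378))/31683 - 28730/r(-99, -180) = ((-4638 - 17985)/(-3832 - 19378))/31683 - 28730/(53 + (-99)**2) = -22623/(-23210)*(1/31683) - 28730/(53 + 9801) = -22623*(-1/23210)*(1/31683) - 28730/9854 = (22623/23210)*(1/31683) - 28730*1/9854 = 7541/245120810 - 1105/379 = -270855637011/92900786990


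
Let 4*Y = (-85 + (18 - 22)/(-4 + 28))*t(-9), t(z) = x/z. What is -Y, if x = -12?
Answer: 511/18 ≈ 28.389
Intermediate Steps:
t(z) = -12/z
Y = -511/18 (Y = ((-85 + (18 - 22)/(-4 + 28))*(-12/(-9)))/4 = ((-85 - 4/24)*(-12*(-1/9)))/4 = ((-85 - 4*1/24)*(4/3))/4 = ((-85 - 1/6)*(4/3))/4 = (-511/6*4/3)/4 = (1/4)*(-1022/9) = -511/18 ≈ -28.389)
-Y = -1*(-511/18) = 511/18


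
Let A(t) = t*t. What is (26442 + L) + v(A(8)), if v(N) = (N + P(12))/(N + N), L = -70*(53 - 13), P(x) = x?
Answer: 756563/32 ≈ 23643.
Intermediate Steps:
A(t) = t**2
L = -2800 (L = -70*40 = -2800)
v(N) = (12 + N)/(2*N) (v(N) = (N + 12)/(N + N) = (12 + N)/((2*N)) = (12 + N)*(1/(2*N)) = (12 + N)/(2*N))
(26442 + L) + v(A(8)) = (26442 - 2800) + (12 + 8**2)/(2*(8**2)) = 23642 + (1/2)*(12 + 64)/64 = 23642 + (1/2)*(1/64)*76 = 23642 + 19/32 = 756563/32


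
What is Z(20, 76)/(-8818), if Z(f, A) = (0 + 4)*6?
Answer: -12/4409 ≈ -0.0027217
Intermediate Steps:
Z(f, A) = 24 (Z(f, A) = 4*6 = 24)
Z(20, 76)/(-8818) = 24/(-8818) = 24*(-1/8818) = -12/4409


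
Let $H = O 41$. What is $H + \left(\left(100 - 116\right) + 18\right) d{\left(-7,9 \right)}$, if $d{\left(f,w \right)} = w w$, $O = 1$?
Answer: $203$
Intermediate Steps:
$d{\left(f,w \right)} = w^{2}$
$H = 41$ ($H = 1 \cdot 41 = 41$)
$H + \left(\left(100 - 116\right) + 18\right) d{\left(-7,9 \right)} = 41 + \left(\left(100 - 116\right) + 18\right) 9^{2} = 41 + \left(-16 + 18\right) 81 = 41 + 2 \cdot 81 = 41 + 162 = 203$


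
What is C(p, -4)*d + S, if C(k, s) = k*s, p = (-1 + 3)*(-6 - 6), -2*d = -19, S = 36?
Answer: 948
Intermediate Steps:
d = 19/2 (d = -½*(-19) = 19/2 ≈ 9.5000)
p = -24 (p = 2*(-12) = -24)
C(p, -4)*d + S = -24*(-4)*(19/2) + 36 = 96*(19/2) + 36 = 912 + 36 = 948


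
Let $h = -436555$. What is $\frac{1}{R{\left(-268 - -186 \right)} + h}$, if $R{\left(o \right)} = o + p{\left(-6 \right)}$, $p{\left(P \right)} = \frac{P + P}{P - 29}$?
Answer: $- \frac{35}{15282283} \approx -2.2902 \cdot 10^{-6}$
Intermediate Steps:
$p{\left(P \right)} = \frac{2 P}{-29 + P}$
$R{\left(o \right)} = \frac{12}{35} + o$ ($R{\left(o \right)} = o + 2 \left(-6\right) \frac{1}{-29 - 6} = o + 2 \left(-6\right) \frac{1}{-35} = o + 2 \left(-6\right) \left(- \frac{1}{35}\right) = o + \frac{12}{35} = \frac{12}{35} + o$)
$\frac{1}{R{\left(-268 - -186 \right)} + h} = \frac{1}{\left(\frac{12}{35} - 82\right) - 436555} = \frac{1}{- \frac{2858}{35} - 436555} = \frac{1}{- \frac{15282283}{35}} = - \frac{35}{15282283}$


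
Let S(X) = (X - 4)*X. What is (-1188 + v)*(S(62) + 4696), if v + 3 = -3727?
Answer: -40780056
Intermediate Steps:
S(X) = X*(-4 + X) (S(X) = (-4 + X)*X = X*(-4 + X))
v = -3730 (v = -3 - 3727 = -3730)
(-1188 + v)*(S(62) + 4696) = (-1188 - 3730)*(62*(-4 + 62) + 4696) = -4918*(62*58 + 4696) = -4918*(3596 + 4696) = -4918*8292 = -40780056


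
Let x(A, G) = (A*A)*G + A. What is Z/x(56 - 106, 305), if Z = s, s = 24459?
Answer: 8153/254150 ≈ 0.032079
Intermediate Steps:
x(A, G) = A + G*A**2 (x(A, G) = A**2*G + A = G*A**2 + A = A + G*A**2)
Z = 24459
Z/x(56 - 106, 305) = 24459/(((56 - 106)*(1 + (56 - 106)*305))) = 24459/((-50*(1 - 50*305))) = 24459/((-50*(1 - 15250))) = 24459/((-50*(-15249))) = 24459/762450 = 24459*(1/762450) = 8153/254150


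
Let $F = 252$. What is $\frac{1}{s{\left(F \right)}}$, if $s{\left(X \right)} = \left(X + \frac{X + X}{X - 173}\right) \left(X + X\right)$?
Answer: $\frac{79}{10287648} \approx 7.6791 \cdot 10^{-6}$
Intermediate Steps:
$s{\left(X \right)} = 2 X \left(X + \frac{2 X}{-173 + X}\right)$ ($s{\left(X \right)} = \left(X + \frac{2 X}{-173 + X}\right) 2 X = 2 X \left(X + \frac{2 X}{-173 + X}\right)$)
$\frac{1}{s{\left(F \right)}} = \frac{1}{2 \cdot 252^{2} \frac{1}{-173 + 252} \left(-171 + 252\right)} = \frac{1}{2 \cdot 63504 \cdot \frac{1}{79} \cdot 81} = \frac{1}{\frac{10287648}{79}} = \frac{79}{10287648}$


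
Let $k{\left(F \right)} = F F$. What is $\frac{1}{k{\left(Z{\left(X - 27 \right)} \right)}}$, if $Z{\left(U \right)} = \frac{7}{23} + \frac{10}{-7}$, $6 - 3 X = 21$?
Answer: $\frac{25921}{32761} \approx 0.79121$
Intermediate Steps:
$X = -5$ ($X = 2 - 7 = -5$)
$Z{\left(U \right)} = - \frac{181}{161}$ ($Z{\left(U \right)} = 7 \cdot \frac{1}{23} + 10 \left(- \frac{1}{7}\right) = \frac{7}{23} - \frac{10}{7} = - \frac{181}{161}$)
$k{\left(F \right)} = F^{2}$
$\frac{1}{k{\left(Z{\left(X - 27 \right)} \right)}} = \frac{1}{\left(- \frac{181}{161}\right)^{2}} = \frac{1}{\frac{32761}{25921}} = \frac{25921}{32761}$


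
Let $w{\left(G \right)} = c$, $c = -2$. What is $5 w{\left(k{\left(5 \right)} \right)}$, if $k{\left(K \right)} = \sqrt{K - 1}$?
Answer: $-10$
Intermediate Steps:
$k{\left(K \right)} = \sqrt{-1 + K}$
$w{\left(G \right)} = -2$
$5 w{\left(k{\left(5 \right)} \right)} = 5 \left(-2\right) = -10$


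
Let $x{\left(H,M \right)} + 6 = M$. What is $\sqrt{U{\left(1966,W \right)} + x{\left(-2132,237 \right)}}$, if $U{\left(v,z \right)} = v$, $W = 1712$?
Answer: $13 \sqrt{13} \approx 46.872$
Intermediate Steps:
$x{\left(H,M \right)} = -6 + M$
$\sqrt{U{\left(1966,W \right)} + x{\left(-2132,237 \right)}} = \sqrt{1966 + \left(-6 + 237\right)} = \sqrt{1966 + 231} = \sqrt{2197} = 13 \sqrt{13}$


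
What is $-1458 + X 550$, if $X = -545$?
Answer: $-301208$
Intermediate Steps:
$-1458 + X 550 = -1458 - 299750 = -301208$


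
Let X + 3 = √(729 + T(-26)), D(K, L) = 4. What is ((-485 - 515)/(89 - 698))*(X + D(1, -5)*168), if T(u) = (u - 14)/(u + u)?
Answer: 223000/203 + 1000*√123331/7917 ≈ 1142.9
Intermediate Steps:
T(u) = (-14 + u)/(2*u) (T(u) = (-14 + u)/((2*u)) = (-14 + u)*(1/(2*u)) = (-14 + u)/(2*u))
X = -3 + √123331/13 (X = -3 + √(729 + (½)*(-14 - 26)/(-26)) = -3 + √(729 + (½)*(-1/26)*(-40)) = -3 + √(729 + 10/13) = -3 + √(9487/13) = -3 + √123331/13 ≈ 24.014)
((-485 - 515)/(89 - 698))*(X + D(1, -5)*168) = ((-485 - 515)/(89 - 698))*((-3 + √123331/13) + 4*168) = (-1000/(-609))*((-3 + √123331/13) + 672) = (-1000*(-1/609))*(669 + √123331/13) = 1000*(669 + √123331/13)/609 = 223000/203 + 1000*√123331/7917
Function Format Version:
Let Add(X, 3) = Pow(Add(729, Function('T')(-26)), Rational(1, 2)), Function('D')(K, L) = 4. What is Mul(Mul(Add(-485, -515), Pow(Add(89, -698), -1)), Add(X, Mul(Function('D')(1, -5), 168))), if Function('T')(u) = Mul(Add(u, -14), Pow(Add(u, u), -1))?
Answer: Add(Rational(223000, 203), Mul(Rational(1000, 7917), Pow(123331, Rational(1, 2)))) ≈ 1142.9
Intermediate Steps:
Function('T')(u) = Mul(Rational(1, 2), Pow(u, -1), Add(-14, u)) (Function('T')(u) = Mul(Add(-14, u), Pow(Mul(2, u), -1)) = Mul(Add(-14, u), Mul(Rational(1, 2), Pow(u, -1))) = Mul(Rational(1, 2), Pow(u, -1), Add(-14, u)))
X = Add(-3, Mul(Rational(1, 13), Pow(123331, Rational(1, 2)))) (X = Add(-3, Pow(Add(729, Mul(Rational(1, 2), Pow(-26, -1), Add(-14, -26))), Rational(1, 2))) = Add(-3, Pow(Add(729, Mul(Rational(1, 2), Rational(-1, 26), -40)), Rational(1, 2))) = Add(-3, Pow(Add(729, Rational(10, 13)), Rational(1, 2))) = Add(-3, Pow(Rational(9487, 13), Rational(1, 2))) = Add(-3, Mul(Rational(1, 13), Pow(123331, Rational(1, 2)))) ≈ 24.014)
Mul(Mul(Add(-485, -515), Pow(Add(89, -698), -1)), Add(X, Mul(Function('D')(1, -5), 168))) = Mul(Mul(Add(-485, -515), Pow(Add(89, -698), -1)), Add(Add(-3, Mul(Rational(1, 13), Pow(123331, Rational(1, 2)))), Mul(4, 168))) = Mul(Mul(-1000, Pow(-609, -1)), Add(Add(-3, Mul(Rational(1, 13), Pow(123331, Rational(1, 2)))), 672)) = Mul(Mul(-1000, Rational(-1, 609)), Add(669, Mul(Rational(1, 13), Pow(123331, Rational(1, 2))))) = Mul(Rational(1000, 609), Add(669, Mul(Rational(1, 13), Pow(123331, Rational(1, 2))))) = Add(Rational(223000, 203), Mul(Rational(1000, 7917), Pow(123331, Rational(1, 2))))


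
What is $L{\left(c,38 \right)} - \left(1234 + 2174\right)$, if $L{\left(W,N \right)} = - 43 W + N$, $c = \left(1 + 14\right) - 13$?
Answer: $-3456$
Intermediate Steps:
$c = 2$ ($c = 15 - 13 = 2$)
$L{\left(W,N \right)} = N - 43 W$
$L{\left(c,38 \right)} - \left(1234 + 2174\right) = \left(38 - 86\right) - \left(1234 + 2174\right) = \left(38 - 86\right) - 3408 = -48 - 3408 = -3456$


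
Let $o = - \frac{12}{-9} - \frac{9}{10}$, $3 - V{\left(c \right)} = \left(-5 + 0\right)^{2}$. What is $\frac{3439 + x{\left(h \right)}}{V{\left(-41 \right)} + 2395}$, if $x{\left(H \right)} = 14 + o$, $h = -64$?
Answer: $\frac{103603}{71190} \approx 1.4553$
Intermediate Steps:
$V{\left(c \right)} = -22$ ($V{\left(c \right)} = 3 - \left(-5 + 0\right)^{2} = 3 - \left(-5\right)^{2} = 3 - 25 = -22$)
$o = \frac{13}{30}$ ($o = \left(-12\right) \left(- \frac{1}{9}\right) - \frac{9}{10} = \frac{4}{3} - \frac{9}{10} = \frac{13}{30} \approx 0.43333$)
$x{\left(H \right)} = \frac{433}{30}$ ($x{\left(H \right)} = 14 + \frac{13}{30} = \frac{433}{30}$)
$\frac{3439 + x{\left(h \right)}}{V{\left(-41 \right)} + 2395} = \frac{3439 + \frac{433}{30}}{-22 + 2395} = \frac{103603}{30 \cdot 2373} = \frac{103603}{30} \cdot \frac{1}{2373} = \frac{103603}{71190}$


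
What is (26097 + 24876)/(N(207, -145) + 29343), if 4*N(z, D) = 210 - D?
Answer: 203892/117727 ≈ 1.7319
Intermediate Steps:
N(z, D) = 105/2 - D/4 (N(z, D) = (210 - D)/4 = 105/2 - D/4)
(26097 + 24876)/(N(207, -145) + 29343) = (26097 + 24876)/((105/2 - 1/4*(-145)) + 29343) = 50973/((105/2 + 145/4) + 29343) = 50973/(355/4 + 29343) = 50973/(117727/4) = 50973*(4/117727) = 203892/117727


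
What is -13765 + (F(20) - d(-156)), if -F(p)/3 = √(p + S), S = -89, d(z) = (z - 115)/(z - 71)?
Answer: -3124926/227 - 3*I*√69 ≈ -13766.0 - 24.92*I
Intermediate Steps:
d(z) = (-115 + z)/(-71 + z)
F(p) = -3*√(-89 + p) (F(p) = -3*√(p - 89) = -3*√(-89 + p))
-13765 + (F(20) - d(-156)) = -13765 + (-3*√(-89 + 20) - (-115 - 156)/(-71 - 156)) = -13765 + (-3*I*√69 - (-271)/(-227)) = -13765 + (-3*I*√69 - (-1)*(-271)/227) = -13765 + (-3*I*√69 - 1*271/227) = -13765 + (-3*I*√69 - 271/227) = -13765 + (-271/227 - 3*I*√69) = -3124926/227 - 3*I*√69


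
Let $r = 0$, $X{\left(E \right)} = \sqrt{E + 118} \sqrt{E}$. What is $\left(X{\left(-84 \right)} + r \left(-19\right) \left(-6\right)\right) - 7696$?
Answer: $-7696 + 2 i \sqrt{714} \approx -7696.0 + 53.442 i$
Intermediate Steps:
$X{\left(E \right)} = \sqrt{E} \sqrt{118 + E}$ ($X{\left(E \right)} = \sqrt{118 + E} \sqrt{E} = \sqrt{E} \sqrt{118 + E}$)
$\left(X{\left(-84 \right)} + r \left(-19\right) \left(-6\right)\right) - 7696 = \left(\sqrt{-84} \sqrt{118 - 84} + 0 \left(-19\right) \left(-6\right)\right) - 7696 = \left(2 i \sqrt{21} \sqrt{34} + 0 \left(-6\right)\right) - 7696 = \left(2 i \sqrt{714} + 0\right) - 7696 = 2 i \sqrt{714} - 7696 = -7696 + 2 i \sqrt{714}$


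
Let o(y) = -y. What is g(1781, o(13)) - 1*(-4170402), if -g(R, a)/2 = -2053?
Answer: 4174508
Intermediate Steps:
g(R, a) = 4106 (g(R, a) = -2*(-2053) = 4106)
g(1781, o(13)) - 1*(-4170402) = 4106 - 1*(-4170402) = 4106 + 4170402 = 4174508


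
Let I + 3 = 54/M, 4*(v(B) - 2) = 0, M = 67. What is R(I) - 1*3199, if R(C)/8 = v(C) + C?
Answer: -214437/67 ≈ -3200.6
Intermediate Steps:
v(B) = 2 (v(B) = 2 + (¼)*0 = 2 + 0 = 2)
I = -147/67 (I = -3 + 54/67 = -147/67 ≈ -2.1940)
R(C) = 16 + 8*C (R(C) = 8*(2 + C) = 16 + 8*C)
R(I) - 1*3199 = (16 + 8*(-147/67)) - 1*3199 = (16 - 1176/67) - 3199 = -104/67 - 3199 = -214437/67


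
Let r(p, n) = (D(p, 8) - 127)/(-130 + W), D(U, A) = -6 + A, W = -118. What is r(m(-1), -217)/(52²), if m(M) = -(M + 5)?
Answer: 125/670592 ≈ 0.00018640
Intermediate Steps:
m(M) = -5 - M (m(M) = -(5 + M) = -5 - M)
r(p, n) = 125/248 (r(p, n) = ((-6 + 8) - 127)/(-130 - 118) = (2 - 127)/(-248) = -125*(-1/248) = 125/248)
r(m(-1), -217)/(52²) = 125/(248*(52²)) = (125/248)/2704 = (125/248)*(1/2704) = 125/670592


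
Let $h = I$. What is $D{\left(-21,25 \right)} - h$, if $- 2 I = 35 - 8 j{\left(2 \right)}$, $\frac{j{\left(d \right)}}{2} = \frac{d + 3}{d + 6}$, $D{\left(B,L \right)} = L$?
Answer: $\frac{75}{2} \approx 37.5$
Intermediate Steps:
$j{\left(d \right)} = \frac{2 \left(3 + d\right)}{6 + d}$ ($j{\left(d \right)} = 2 \frac{d + 3}{d + 6} = 2 \frac{3 + d}{6 + d} = \frac{2 \left(3 + d\right)}{6 + d}$)
$I = - \frac{25}{2}$ ($I = - \frac{35 - 8 \frac{2 \left(3 + 2\right)}{6 + 2}}{2} = - \frac{35 - 8 \cdot 2 \cdot \frac{1}{8} \cdot 5}{2} = - \frac{35 - 10}{2} = \left(- \frac{1}{2}\right) 25 = - \frac{25}{2} \approx -12.5$)
$h = - \frac{25}{2} \approx -12.5$
$D{\left(-21,25 \right)} - h = 25 - - \frac{25}{2} = 25 + \frac{25}{2} = \frac{75}{2}$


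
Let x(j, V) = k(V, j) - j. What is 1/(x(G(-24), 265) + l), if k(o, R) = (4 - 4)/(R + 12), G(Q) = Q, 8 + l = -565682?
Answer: -1/565666 ≈ -1.7678e-6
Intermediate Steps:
l = -565690 (l = -8 - 565682 = -565690)
k(o, R) = 0 (k(o, R) = 0/(12 + R) = 0)
x(j, V) = -j (x(j, V) = 0 - j = -j)
1/(x(G(-24), 265) + l) = 1/(-1*(-24) - 565690) = 1/(24 - 565690) = 1/(-565666) = -1/565666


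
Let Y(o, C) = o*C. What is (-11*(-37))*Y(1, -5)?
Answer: -2035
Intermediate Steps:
Y(o, C) = C*o
(-11*(-37))*Y(1, -5) = (-11*(-37))*(-5*1) = 407*(-5) = -2035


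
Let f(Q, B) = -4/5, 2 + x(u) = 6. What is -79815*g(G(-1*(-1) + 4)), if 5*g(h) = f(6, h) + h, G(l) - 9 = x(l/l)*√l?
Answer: -654483/5 - 63852*√5 ≈ -2.7367e+5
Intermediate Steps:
x(u) = 4 (x(u) = -2 + 6 = 4)
f(Q, B) = -⅘ (f(Q, B) = -4*⅕ = -⅘)
G(l) = 9 + 4*√l
g(h) = -4/25 + h/5 (g(h) = (-⅘ + h)/5 = -4/25 + h/5)
-79815*g(G(-1*(-1) + 4)) = -79815*(-4/25 + (9 + 4*√(-1*(-1) + 4))/5) = -79815*(-4/25 + (9 + 4*√(1 + 4))/5) = -79815*(-4/25 + (9 + 4*√5)/5) = -79815*(-4/25 + (9/5 + 4*√5/5)) = -79815*(41/25 + 4*√5/5) = -654483/5 - 63852*√5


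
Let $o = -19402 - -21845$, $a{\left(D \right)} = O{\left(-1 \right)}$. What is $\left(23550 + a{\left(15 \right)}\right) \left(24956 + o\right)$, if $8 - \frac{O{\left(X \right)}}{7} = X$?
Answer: $646972587$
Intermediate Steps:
$O{\left(X \right)} = 56 - 7 X$
$a{\left(D \right)} = 63$ ($a{\left(D \right)} = 56 - -7 = 56 + 7 = 63$)
$o = 2443$ ($o = -19402 + 21845 = 2443$)
$\left(23550 + a{\left(15 \right)}\right) \left(24956 + o\right) = \left(23550 + 63\right) \left(24956 + 2443\right) = 23613 \cdot 27399 = 646972587$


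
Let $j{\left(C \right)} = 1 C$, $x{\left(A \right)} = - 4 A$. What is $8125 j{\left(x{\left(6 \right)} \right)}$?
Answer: $-195000$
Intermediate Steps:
$j{\left(C \right)} = C$
$8125 j{\left(x{\left(6 \right)} \right)} = 8125 \left(\left(-4\right) 6\right) = 8125 \left(-24\right) = -195000$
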